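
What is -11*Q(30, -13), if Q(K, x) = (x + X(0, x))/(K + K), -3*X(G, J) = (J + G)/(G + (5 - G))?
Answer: 1001/450 ≈ 2.2244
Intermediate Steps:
X(G, J) = -G/15 - J/15 (X(G, J) = -(J + G)/(3*(G + (5 - G))) = -(G + J)/(3*5) = -(G/5 + J/5)/3 = -G/15 - J/15)
Q(K, x) = 7*x/(15*K) (Q(K, x) = (x + (-1/15*0 - x/15))/(K + K) = (x + (0 - x/15))/((2*K)) = (x - x/15)*(1/(2*K)) = (14*x/15)*(1/(2*K)) = 7*x/(15*K))
-11*Q(30, -13) = -77*(-13)/(15*30) = -11*(-91/450) = 1001/450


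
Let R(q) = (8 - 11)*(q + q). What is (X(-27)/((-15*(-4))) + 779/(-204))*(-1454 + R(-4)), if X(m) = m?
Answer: 311311/51 ≈ 6104.1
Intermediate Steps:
R(q) = -6*q
(X(-27)/((-15*(-4))) + 779/(-204))*(-1454 + R(-4)) = (-27/((-15*(-4))) + 779/(-204))*(-1454 - 6*(-4)) = (-27/60 + 779*(-1/204))*(-1454 + 24) = (-27*1/60 - 779/204)*(-1430) = (-9/20 - 779/204)*(-1430) = -2177/510*(-1430) = 311311/51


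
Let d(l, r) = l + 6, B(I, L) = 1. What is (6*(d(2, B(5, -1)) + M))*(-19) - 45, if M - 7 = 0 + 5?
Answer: -2325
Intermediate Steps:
M = 12 (M = 7 + (0 + 5) = 7 + 5 = 12)
d(l, r) = 6 + l
(6*(d(2, B(5, -1)) + M))*(-19) - 45 = (6*((6 + 2) + 12))*(-19) - 45 = (6*(8 + 12))*(-19) - 45 = (6*20)*(-19) - 45 = 120*(-19) - 45 = -2280 - 45 = -2325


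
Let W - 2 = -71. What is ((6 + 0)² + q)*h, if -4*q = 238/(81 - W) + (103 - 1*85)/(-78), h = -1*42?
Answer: -486773/325 ≈ -1497.8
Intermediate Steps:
h = -42
W = -69 (W = 2 - 71 = -69)
q = -661/1950 (q = -(238/(81 - 1*(-69)) + (103 - 1*85)/(-78))/4 = -(238/(81 + 69) + (103 - 85)*(-1/78))/4 = -(238/150 + 18*(-1/78))/4 = -(238*(1/150) - 3/13)/4 = -(119/75 - 3/13)/4 = -¼*1322/975 = -661/1950 ≈ -0.33897)
((6 + 0)² + q)*h = ((6 + 0)² - 661/1950)*(-42) = (6² - 661/1950)*(-42) = (36 - 661/1950)*(-42) = (69539/1950)*(-42) = -486773/325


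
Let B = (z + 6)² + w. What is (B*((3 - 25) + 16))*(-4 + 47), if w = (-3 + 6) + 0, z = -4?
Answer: -1806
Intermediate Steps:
w = 3 (w = 3 + 0 = 3)
B = 7 (B = (-4 + 6)² + 3 = 2² + 3 = 4 + 3 = 7)
(B*((3 - 25) + 16))*(-4 + 47) = (7*((3 - 25) + 16))*(-4 + 47) = (7*(-22 + 16))*43 = (7*(-6))*43 = -42*43 = -1806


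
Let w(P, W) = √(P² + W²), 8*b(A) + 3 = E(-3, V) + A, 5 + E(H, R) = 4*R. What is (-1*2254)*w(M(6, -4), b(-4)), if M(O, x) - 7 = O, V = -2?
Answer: -1127*√701 ≈ -29839.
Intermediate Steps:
M(O, x) = 7 + O
E(H, R) = -5 + 4*R
b(A) = -2 + A/8 (b(A) = -3/8 + ((-5 + 4*(-2)) + A)/8 = -3/8 + ((-5 - 8) + A)/8 = -3/8 + (-13 + A)/8 = -3/8 + (-13/8 + A/8) = -2 + A/8)
(-1*2254)*w(M(6, -4), b(-4)) = (-1*2254)*√((7 + 6)² + (-2 + (⅛)*(-4))²) = -2254*√(13² + (-2 - ½)²) = -2254*√(169 + (-5/2)²) = -2254*√(169 + 25/4) = -1127*√701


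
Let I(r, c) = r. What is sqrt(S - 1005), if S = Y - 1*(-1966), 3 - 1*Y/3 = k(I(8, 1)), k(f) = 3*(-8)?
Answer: sqrt(1042) ≈ 32.280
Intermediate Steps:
k(f) = -24
Y = 81 (Y = 9 - 3*(-24) = 9 + 72 = 81)
S = 2047 (S = 81 - 1*(-1966) = 81 + 1966 = 2047)
sqrt(S - 1005) = sqrt(2047 - 1005) = sqrt(1042)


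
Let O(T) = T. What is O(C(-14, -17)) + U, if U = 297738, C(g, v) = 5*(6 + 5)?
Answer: 297793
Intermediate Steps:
C(g, v) = 55 (C(g, v) = 5*11 = 55)
O(C(-14, -17)) + U = 55 + 297738 = 297793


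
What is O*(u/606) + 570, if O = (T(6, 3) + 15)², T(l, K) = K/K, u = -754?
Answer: 76198/303 ≈ 251.48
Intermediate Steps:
T(l, K) = 1
O = 256 (O = (1 + 15)² = 16² = 256)
O*(u/606) + 570 = 256*(-754/606) + 570 = 256*(-754*1/606) + 570 = 256*(-377/303) + 570 = -96512/303 + 570 = 76198/303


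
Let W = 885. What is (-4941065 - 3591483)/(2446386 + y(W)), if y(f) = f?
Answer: -8532548/2447271 ≈ -3.4866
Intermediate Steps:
(-4941065 - 3591483)/(2446386 + y(W)) = (-4941065 - 3591483)/(2446386 + 885) = -8532548/2447271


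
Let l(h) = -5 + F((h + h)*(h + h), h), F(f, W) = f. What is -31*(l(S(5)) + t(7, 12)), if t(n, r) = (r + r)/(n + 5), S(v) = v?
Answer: -3007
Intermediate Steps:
t(n, r) = 2*r/(5 + n) (t(n, r) = (2*r)/(5 + n) = 2*r/(5 + n))
l(h) = -5 + 4*h**2 (l(h) = -5 + (h + h)*(h + h) = -5 + (2*h)*(2*h) = -5 + 4*h**2)
-31*(l(S(5)) + t(7, 12)) = -31*((-5 + 4*5**2) + 2*12/(5 + 7)) = -31*((-5 + 4*25) + 2*12/12) = -31*((-5 + 100) + 2*12*(1/12)) = -31*(95 + 2) = -31*97 = -3007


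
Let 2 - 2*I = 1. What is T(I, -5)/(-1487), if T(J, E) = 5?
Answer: -5/1487 ≈ -0.0033625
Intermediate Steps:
I = 1/2 (I = 1 - 1/2*1 = 1 - 1/2 = 1/2 ≈ 0.50000)
T(I, -5)/(-1487) = 5/(-1487) = -1/1487*5 = -5/1487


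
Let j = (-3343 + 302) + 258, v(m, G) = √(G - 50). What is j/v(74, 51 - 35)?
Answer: 2783*I*√34/34 ≈ 477.28*I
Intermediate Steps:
v(m, G) = √(-50 + G)
j = -2783 (j = -3041 + 258 = -2783)
j/v(74, 51 - 35) = -2783/√(-50 + (51 - 35)) = -2783/√(-50 + 16) = -2783*(-I*√34/34) = -(-2783)*I*√34/34 = 2783*I*√34/34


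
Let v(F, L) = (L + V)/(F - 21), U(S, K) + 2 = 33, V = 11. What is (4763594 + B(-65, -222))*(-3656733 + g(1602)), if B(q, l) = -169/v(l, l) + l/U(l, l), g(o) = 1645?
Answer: -113882850376587280/6541 ≈ -1.7411e+13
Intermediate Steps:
U(S, K) = 31 (U(S, K) = -2 + 33 = 31)
v(F, L) = (11 + L)/(-21 + F) (v(F, L) = (L + 11)/(F - 21) = (11 + L)/(-21 + F))
B(q, l) = l/31 - 169*(-21 + l)/(11 + l) (B(q, l) = -169*(-21 + l)/(11 + l) + l/31 = l/31 - 169*(-21 + l)/(11 + l))
(4763594 + B(-65, -222))*(-3656733 + g(1602)) = (4763594 + (110019 + (-222)² - 5228*(-222))/(31*(11 - 222)))*(-3656733 + 1645) = (4763594 + (1/31)*(110019 + 49284 + 1160616)/(-211))*(-3655088) = (4763594 + (1/31)*(-1/211)*1319919)*(-3655088) = (4763594 - 1319919/6541)*(-3655088) = (31157348435/6541)*(-3655088) = -113882850376587280/6541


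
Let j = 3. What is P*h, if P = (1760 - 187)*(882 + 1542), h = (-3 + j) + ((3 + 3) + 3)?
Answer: 34316568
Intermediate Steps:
h = 9 (h = (-3 + 3) + ((3 + 3) + 3) = 0 + (6 + 3) = 0 + 9 = 9)
P = 3812952 (P = 1573*2424 = 3812952)
P*h = 3812952*9 = 34316568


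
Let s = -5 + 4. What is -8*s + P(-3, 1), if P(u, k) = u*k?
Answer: 5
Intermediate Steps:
s = -1
P(u, k) = k*u
-8*s + P(-3, 1) = -8*(-1) + 1*(-3) = 8 - 3 = 5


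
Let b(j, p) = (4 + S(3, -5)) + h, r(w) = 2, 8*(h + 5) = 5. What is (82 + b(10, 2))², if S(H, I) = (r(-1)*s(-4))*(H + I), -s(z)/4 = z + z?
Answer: 137641/64 ≈ 2150.6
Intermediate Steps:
h = -35/8 (h = -5 + (⅛)*5 = -5 + 5/8 = -35/8 ≈ -4.3750)
s(z) = -8*z (s(z) = -4*(z + z) = -8*z)
S(H, I) = 64*H + 64*I (S(H, I) = (2*(-8*(-4)))*(H + I) = (2*32)*(H + I) = 64*(H + I) = 64*H + 64*I)
b(j, p) = -1027/8 (b(j, p) = (4 + (64*3 + 64*(-5))) - 35/8 = (4 + (192 - 320)) - 35/8 = (4 - 128) - 35/8 = -124 - 35/8 = -1027/8)
(82 + b(10, 2))² = (82 - 1027/8)² = (-371/8)² = 137641/64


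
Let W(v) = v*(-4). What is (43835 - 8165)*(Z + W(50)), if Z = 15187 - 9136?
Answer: 208705170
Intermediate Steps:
W(v) = -4*v
Z = 6051
(43835 - 8165)*(Z + W(50)) = (43835 - 8165)*(6051 - 4*50) = 35670*(6051 - 200) = 35670*5851 = 208705170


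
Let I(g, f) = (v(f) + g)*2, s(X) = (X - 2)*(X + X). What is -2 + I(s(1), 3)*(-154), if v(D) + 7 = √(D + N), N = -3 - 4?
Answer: 2770 - 616*I ≈ 2770.0 - 616.0*I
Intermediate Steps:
N = -7
v(D) = -7 + √(-7 + D) (v(D) = -7 + √(D - 7) = -7 + √(-7 + D))
s(X) = 2*X*(-2 + X) (s(X) = (-2 + X)*(2*X) = 2*X*(-2 + X))
I(g, f) = -14 + 2*g + 2*√(-7 + f) (I(g, f) = ((-7 + √(-7 + f)) + g)*2 = (-7 + g + √(-7 + f))*2 = -14 + 2*g + 2*√(-7 + f))
-2 + I(s(1), 3)*(-154) = -2 + (-14 + 2*(2*1*(-2 + 1)) + 2*√(-7 + 3))*(-154) = -2 + (-14 + 2*(2*1*(-1)) + 2*√(-4))*(-154) = -2 + (-14 + 2*(-2) + 2*(2*I))*(-154) = -2 + (-14 - 4 + 4*I)*(-154) = -2 + (-18 + 4*I)*(-154) = -2 + (2772 - 616*I) = 2770 - 616*I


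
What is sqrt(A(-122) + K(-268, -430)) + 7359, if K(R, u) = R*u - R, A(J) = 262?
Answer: 7359 + sqrt(115770) ≈ 7699.3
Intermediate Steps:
K(R, u) = -R + R*u
sqrt(A(-122) + K(-268, -430)) + 7359 = sqrt(262 - 268*(-1 - 430)) + 7359 = sqrt(262 - 268*(-431)) + 7359 = sqrt(262 + 115508) + 7359 = sqrt(115770) + 7359 = 7359 + sqrt(115770)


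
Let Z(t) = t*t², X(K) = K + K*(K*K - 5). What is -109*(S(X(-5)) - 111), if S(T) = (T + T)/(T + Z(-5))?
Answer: 275988/23 ≈ 11999.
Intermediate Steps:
X(K) = K + K*(-5 + K²) (X(K) = K + K*(K² - 5) = K + K*(-5 + K²))
Z(t) = t³
S(T) = 2*T/(-125 + T) (S(T) = (T + T)/(T + (-5)³) = (2*T)/(T - 125) = (2*T)/(-125 + T) = 2*T/(-125 + T))
-109*(S(X(-5)) - 111) = -109*(2*(-5*(-4 + (-5)²))/(-125 - 5*(-4 + (-5)²)) - 111) = -109*(2*(-5*(-4 + 25))/(-125 - 5*(-4 + 25)) - 111) = -109*(2*(-5*21)/(-125 - 5*21) - 111) = -109*(2*(-105)/(-125 - 105) - 111) = -109*(2*(-105)/(-230) - 111) = -109*(2*(-105)*(-1/230) - 111) = -109*(21/23 - 111) = -109*(-2532/23) = 275988/23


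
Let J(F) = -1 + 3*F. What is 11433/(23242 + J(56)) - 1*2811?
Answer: -21930422/7803 ≈ -2810.5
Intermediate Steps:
11433/(23242 + J(56)) - 1*2811 = 11433/(23242 + (-1 + 3*56)) - 1*2811 = 11433/(23242 + (-1 + 168)) - 2811 = 11433/(23242 + 167) - 2811 = 11433/23409 - 2811 = 11433*(1/23409) - 2811 = 3811/7803 - 2811 = -21930422/7803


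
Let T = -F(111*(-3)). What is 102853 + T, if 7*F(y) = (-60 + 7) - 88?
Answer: 720112/7 ≈ 1.0287e+5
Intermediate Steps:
F(y) = -141/7 (F(y) = ((-60 + 7) - 88)/7 = (-53 - 88)/7 = (⅐)*(-141) = -141/7)
T = 141/7 (T = -1*(-141/7) = 141/7 ≈ 20.143)
102853 + T = 102853 + 141/7 = 720112/7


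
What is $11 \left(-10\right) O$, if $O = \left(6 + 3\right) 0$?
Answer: $0$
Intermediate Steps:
$O = 0$ ($O = 9 \cdot 0 = 0$)
$11 \left(-10\right) O = 11 \left(-10\right) 0 = \left(-110\right) 0 = 0$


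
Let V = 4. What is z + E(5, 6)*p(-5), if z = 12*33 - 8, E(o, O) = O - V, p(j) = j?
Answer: 378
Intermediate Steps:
E(o, O) = -4 + O (E(o, O) = O - 1*4 = O - 4 = -4 + O)
z = 388 (z = 396 - 8 = 388)
z + E(5, 6)*p(-5) = 388 + (-4 + 6)*(-5) = 388 + 2*(-5) = 388 - 10 = 378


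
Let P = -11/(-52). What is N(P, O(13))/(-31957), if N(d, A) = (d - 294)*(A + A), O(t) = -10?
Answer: -76385/415441 ≈ -0.18386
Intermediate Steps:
P = 11/52 (P = -11*(-1/52) = 11/52 ≈ 0.21154)
N(d, A) = 2*A*(-294 + d) (N(d, A) = (-294 + d)*(2*A) = 2*A*(-294 + d))
N(P, O(13))/(-31957) = (2*(-10)*(-294 + 11/52))/(-31957) = (2*(-10)*(-15277/52))*(-1/31957) = (76385/13)*(-1/31957) = -76385/415441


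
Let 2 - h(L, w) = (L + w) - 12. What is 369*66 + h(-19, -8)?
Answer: 24395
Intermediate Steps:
h(L, w) = 14 - L - w (h(L, w) = 2 - ((L + w) - 12) = 2 - (-12 + L + w) = 2 + (12 - L - w) = 14 - L - w)
369*66 + h(-19, -8) = 369*66 + (14 - 1*(-19) - 1*(-8)) = 24354 + (14 + 19 + 8) = 24354 + 41 = 24395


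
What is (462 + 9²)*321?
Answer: 174303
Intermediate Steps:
(462 + 9²)*321 = (462 + 81)*321 = 543*321 = 174303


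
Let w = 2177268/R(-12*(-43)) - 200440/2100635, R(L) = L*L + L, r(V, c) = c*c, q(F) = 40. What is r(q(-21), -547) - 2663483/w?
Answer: -2335236978364946/75336226425 ≈ -30998.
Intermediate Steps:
r(V, c) = c²
R(L) = L + L² (R(L) = L² + L = L + L²)
w = 75336226425/9339843337 (w = 2177268/(((-12*(-43))*(1 - 12*(-43)))) - 200440/2100635 = 2177268/((516*(1 + 516))) - 200440*1/2100635 = 2177268/((516*517)) - 40088/420127 = 2177268/266772 - 40088/420127 = 2177268*(1/266772) - 40088/420127 = 181439/22231 - 40088/420127 = 75336226425/9339843337 ≈ 8.0661)
r(q(-21), -547) - 2663483/w = (-547)² - 2663483/75336226425/9339843337 = 299209 - 2663483*9339843337/75336226425 = 299209 - 24876513950762771/75336226425 = -2335236978364946/75336226425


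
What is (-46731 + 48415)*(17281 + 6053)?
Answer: 39294456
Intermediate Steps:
(-46731 + 48415)*(17281 + 6053) = 1684*23334 = 39294456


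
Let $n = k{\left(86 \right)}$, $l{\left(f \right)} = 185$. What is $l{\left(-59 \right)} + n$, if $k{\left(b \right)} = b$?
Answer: $271$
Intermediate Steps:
$n = 86$
$l{\left(-59 \right)} + n = 185 + 86 = 271$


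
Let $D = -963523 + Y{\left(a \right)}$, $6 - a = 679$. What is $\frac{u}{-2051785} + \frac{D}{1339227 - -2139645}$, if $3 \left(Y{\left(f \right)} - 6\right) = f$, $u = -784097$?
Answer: $\frac{281393657614}{2676711519945} \approx 0.10513$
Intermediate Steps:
$a = -673$ ($a = 6 - 679 = -673$)
$Y{\left(f \right)} = 6 + \frac{f}{3}$
$D = - \frac{2891224}{3}$ ($D = -963523 + \left(6 + \frac{1}{3} \left(-673\right)\right) = -963523 + \left(6 - \frac{673}{3}\right) = -963523 - \frac{655}{3} = - \frac{2891224}{3} \approx -9.6374 \cdot 10^{5}$)
$\frac{u}{-2051785} + \frac{D}{1339227 - -2139645} = - \frac{784097}{-2051785} - \frac{2891224}{3 \left(1339227 - -2139645\right)} = \left(-784097\right) \left(- \frac{1}{2051785}\right) - \frac{2891224}{3 \left(1339227 + 2139645\right)} = \frac{784097}{2051785} - \frac{2891224}{3 \cdot 3478872} = \frac{784097}{2051785} - \frac{361403}{1304577} = \frac{281393657614}{2676711519945}$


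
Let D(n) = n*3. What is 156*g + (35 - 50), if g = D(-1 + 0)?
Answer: -483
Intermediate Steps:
D(n) = 3*n
g = -3 (g = 3*(-1 + 0) = 3*(-1) = -3)
156*g + (35 - 50) = 156*(-3) + (35 - 50) = -468 - 15 = -483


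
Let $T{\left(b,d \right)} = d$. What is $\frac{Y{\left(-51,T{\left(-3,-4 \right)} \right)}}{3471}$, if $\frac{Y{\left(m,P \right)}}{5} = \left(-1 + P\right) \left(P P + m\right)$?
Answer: $\frac{875}{3471} \approx 0.25209$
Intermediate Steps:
$Y{\left(m,P \right)} = 5 \left(-1 + P\right) \left(m + P^{2}\right)$ ($Y{\left(m,P \right)} = 5 \left(-1 + P\right) \left(P P + m\right) = 5 \left(-1 + P\right) \left(P^{2} + m\right) = 5 \left(-1 + P\right) \left(m + P^{2}\right)$)
$\frac{Y{\left(-51,T{\left(-3,-4 \right)} \right)}}{3471} = \frac{\left(-5\right) \left(-51\right) - 5 \left(-4\right)^{2} + 5 \left(-4\right)^{3} + 5 \left(-4\right) \left(-51\right)}{3471} = \left(255 - 80 + 5 \left(-64\right) + 1020\right) \frac{1}{3471} = \left(255 - 80 - 320 + 1020\right) \frac{1}{3471} = 875 \cdot \frac{1}{3471} = \frac{875}{3471}$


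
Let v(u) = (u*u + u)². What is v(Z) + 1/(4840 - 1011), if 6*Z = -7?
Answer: 188917/4962384 ≈ 0.038070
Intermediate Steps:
Z = -7/6 (Z = (⅙)*(-7) = -7/6 ≈ -1.1667)
v(u) = (u + u²)² (v(u) = (u² + u)² = (u + u²)²)
v(Z) + 1/(4840 - 1011) = (-7/6)²*(1 - 7/6)² + 1/(4840 - 1011) = 49*(-⅙)²/36 + 1/3829 = (49/36)*(1/36) + 1/3829 = 49/1296 + 1/3829 = 188917/4962384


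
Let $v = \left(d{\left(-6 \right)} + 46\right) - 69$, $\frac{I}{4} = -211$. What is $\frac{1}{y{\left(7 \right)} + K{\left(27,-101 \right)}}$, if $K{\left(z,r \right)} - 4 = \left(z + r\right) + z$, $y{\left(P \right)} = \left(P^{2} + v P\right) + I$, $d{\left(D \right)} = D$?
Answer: $- \frac{1}{1041} \approx -0.00096061$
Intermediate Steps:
$I = -844$ ($I = 4 \left(-211\right) = -844$)
$v = -29$ ($v = \left(-6 + 46\right) - 69 = 40 - 69 = -29$)
$y{\left(P \right)} = -844 + P^{2} - 29 P$ ($y{\left(P \right)} = \left(P^{2} - 29 P\right) - 844 = -844 + P^{2} - 29 P$)
$K{\left(z,r \right)} = 4 + r + 2 z$ ($K{\left(z,r \right)} = 4 + \left(\left(z + r\right) + z\right) = 4 + \left(\left(r + z\right) + z\right) = 4 + \left(r + 2 z\right) = 4 + r + 2 z$)
$\frac{1}{y{\left(7 \right)} + K{\left(27,-101 \right)}} = \frac{1}{\left(-844 + 7^{2} - 203\right) + \left(4 - 101 + 2 \cdot 27\right)} = \frac{1}{\left(-844 + 49 - 203\right) + \left(4 - 101 + 54\right)} = \frac{1}{-998 - 43} = \frac{1}{-1041} = - \frac{1}{1041}$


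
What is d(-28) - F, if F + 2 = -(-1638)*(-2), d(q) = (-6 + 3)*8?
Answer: 3254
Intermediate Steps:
d(q) = -24 (d(q) = -3*8 = -24)
F = -3278 (F = -2 - (-1638)*(-2) = -2 - 182*18 = -2 - 3276 = -3278)
d(-28) - F = -24 - 1*(-3278) = -24 + 3278 = 3254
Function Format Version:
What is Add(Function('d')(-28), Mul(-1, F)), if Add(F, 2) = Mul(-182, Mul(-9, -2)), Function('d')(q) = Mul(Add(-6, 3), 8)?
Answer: 3254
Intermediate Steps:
Function('d')(q) = -24 (Function('d')(q) = Mul(-3, 8) = -24)
F = -3278 (F = Add(-2, Mul(-182, Mul(-9, -2))) = Add(-2, Mul(-182, 18)) = Add(-2, -3276) = -3278)
Add(Function('d')(-28), Mul(-1, F)) = Add(-24, Mul(-1, -3278)) = Add(-24, 3278) = 3254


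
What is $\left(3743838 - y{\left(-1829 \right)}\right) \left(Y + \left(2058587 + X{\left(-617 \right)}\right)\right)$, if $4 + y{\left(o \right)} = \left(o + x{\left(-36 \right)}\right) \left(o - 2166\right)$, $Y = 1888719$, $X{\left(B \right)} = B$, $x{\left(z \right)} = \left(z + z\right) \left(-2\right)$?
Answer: $-11791652966037$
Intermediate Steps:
$x{\left(z \right)} = - 4 z$ ($x{\left(z \right)} = 2 z \left(-2\right) = - 4 z$)
$y{\left(o \right)} = -4 + \left(-2166 + o\right) \left(144 + o\right)$ ($y{\left(o \right)} = -4 + \left(o - -144\right) \left(o - 2166\right) = -4 + \left(o + 144\right) \left(-2166 + o\right) = -4 + \left(144 + o\right) \left(-2166 + o\right) = -4 + \left(-2166 + o\right) \left(144 + o\right)$)
$\left(3743838 - y{\left(-1829 \right)}\right) \left(Y + \left(2058587 + X{\left(-617 \right)}\right)\right) = \left(3743838 - \left(-311908 + \left(-1829\right)^{2} - -3698238\right)\right) \left(1888719 + \left(2058587 - 617\right)\right) = \left(3743838 - \left(-311908 + 3345241 + 3698238\right)\right) \left(1888719 + 2057970\right) = \left(3743838 - 6731571\right) 3946689 = \left(-2987733\right) 3946689 = -11791652966037$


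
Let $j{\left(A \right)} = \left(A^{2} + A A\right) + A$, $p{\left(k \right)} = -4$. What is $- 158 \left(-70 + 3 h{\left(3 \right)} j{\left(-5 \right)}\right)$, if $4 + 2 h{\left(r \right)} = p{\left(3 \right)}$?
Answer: $96380$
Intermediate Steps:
$h{\left(r \right)} = -4$ ($h{\left(r \right)} = -2 + \frac{1}{2} \left(-4\right) = -2 - 2 = -4$)
$j{\left(A \right)} = A + 2 A^{2}$ ($j{\left(A \right)} = \left(A^{2} + A^{2}\right) + A = 2 A^{2} + A = A + 2 A^{2}$)
$- 158 \left(-70 + 3 h{\left(3 \right)} j{\left(-5 \right)}\right) = - 158 \left(-70 + 3 \left(-4\right) \left(- 5 \left(1 + 2 \left(-5\right)\right)\right)\right) = - 158 \left(-70 - 12 \left(- 5 \left(1 - 10\right)\right)\right) = - 158 \left(-70 - 12 \left(\left(-5\right) \left(-9\right)\right)\right) = - 158 \left(-70 - 540\right) = \left(-158\right) \left(-610\right) = 96380$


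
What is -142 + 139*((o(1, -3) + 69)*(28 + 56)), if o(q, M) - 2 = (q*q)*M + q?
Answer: 805502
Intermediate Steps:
o(q, M) = 2 + q + M*q² (o(q, M) = 2 + ((q*q)*M + q) = 2 + (q²*M + q) = 2 + (M*q² + q) = 2 + (q + M*q²) = 2 + q + M*q²)
-142 + 139*((o(1, -3) + 69)*(28 + 56)) = -142 + 139*(((2 + 1 - 3*1²) + 69)*(28 + 56)) = -142 + 139*(((2 + 1 - 3*1) + 69)*84) = -142 + 139*(((2 + 1 - 3) + 69)*84) = -142 + 139*((0 + 69)*84) = -142 + 139*(69*84) = -142 + 139*5796 = -142 + 805644 = 805502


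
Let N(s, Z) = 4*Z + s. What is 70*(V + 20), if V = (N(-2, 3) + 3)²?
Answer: 13230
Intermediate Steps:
N(s, Z) = s + 4*Z
V = 169 (V = ((-2 + 4*3) + 3)² = ((-2 + 12) + 3)² = (10 + 3)² = 13² = 169)
70*(V + 20) = 70*(169 + 20) = 70*189 = 13230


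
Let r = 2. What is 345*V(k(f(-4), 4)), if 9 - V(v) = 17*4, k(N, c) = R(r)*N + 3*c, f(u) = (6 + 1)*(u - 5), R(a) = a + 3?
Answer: -20355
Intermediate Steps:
R(a) = 3 + a
f(u) = -35 + 7*u (f(u) = 7*(-5 + u) = -35 + 7*u)
k(N, c) = 3*c + 5*N (k(N, c) = (3 + 2)*N + 3*c = 5*N + 3*c = 3*c + 5*N)
V(v) = -59 (V(v) = 9 - 17*4 = 9 - 1*68 = 9 - 68 = -59)
345*V(k(f(-4), 4)) = 345*(-59) = -20355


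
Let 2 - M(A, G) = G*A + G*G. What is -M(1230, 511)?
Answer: 889649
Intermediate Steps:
M(A, G) = 2 - G² - A*G (M(A, G) = 2 - (G*A + G*G) = 2 - (A*G + G²) = 2 - (G² + A*G) = 2 + (-G² - A*G) = 2 - G² - A*G)
-M(1230, 511) = -(2 - 1*511² - 1*1230*511) = -(2 - 1*261121 - 628530) = -(2 - 261121 - 628530) = -1*(-889649) = 889649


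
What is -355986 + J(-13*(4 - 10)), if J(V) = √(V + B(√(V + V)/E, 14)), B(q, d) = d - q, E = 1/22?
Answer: -355986 + 2*√(23 - 11*√39) ≈ -3.5599e+5 + 13.52*I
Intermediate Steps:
E = 1/22 ≈ 0.045455
J(V) = √(14 + V - 22*√2*√V) (J(V) = √(V + (14 - √(V + V)/1/22)) = √(V + (14 - √(2*V)*22)) = √(V + (14 - √2*√V*22)) = √(V + (14 - 22*√2*√V)) = √(14 + V - 22*√2*√V))
-355986 + J(-13*(4 - 10)) = -355986 + √(14 - 13*(4 - 10) - 22*√2*√(-13*(4 - 10))) = -355986 + √(14 - 13*(-6) - 22*√2*√(-13*(-6))) = -355986 + √(14 + 78 - 22*√2*√78) = -355986 + √(14 + 78 - 44*√39) = -355986 + √(92 - 44*√39)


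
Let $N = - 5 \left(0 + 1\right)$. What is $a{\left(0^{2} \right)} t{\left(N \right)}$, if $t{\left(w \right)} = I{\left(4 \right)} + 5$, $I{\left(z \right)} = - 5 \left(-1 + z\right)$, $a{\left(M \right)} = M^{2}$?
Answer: $0$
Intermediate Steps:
$I{\left(z \right)} = 5 - 5 z$
$N = -5$ ($N = \left(-5\right) 1 = -5$)
$t{\left(w \right)} = -10$ ($t{\left(w \right)} = \left(5 - 20\right) + 5 = -15 + 5 = -10$)
$a{\left(0^{2} \right)} t{\left(N \right)} = \left(0^{2}\right)^{2} \left(-10\right) = 0^{2} \left(-10\right) = 0 \left(-10\right) = 0$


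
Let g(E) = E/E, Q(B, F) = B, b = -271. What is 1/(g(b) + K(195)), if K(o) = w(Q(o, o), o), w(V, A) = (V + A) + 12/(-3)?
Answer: 1/387 ≈ 0.0025840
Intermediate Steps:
w(V, A) = -4 + A + V (w(V, A) = (A + V) + 12*(-⅓) = (A + V) - 4 = -4 + A + V)
K(o) = -4 + 2*o (K(o) = -4 + o + o = -4 + 2*o)
g(E) = 1
1/(g(b) + K(195)) = 1/(1 + (-4 + 2*195)) = 1/(1 + (-4 + 390)) = 1/(1 + 386) = 1/387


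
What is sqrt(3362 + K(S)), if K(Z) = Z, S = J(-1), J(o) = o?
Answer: sqrt(3361) ≈ 57.974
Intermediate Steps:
S = -1
sqrt(3362 + K(S)) = sqrt(3362 - 1) = sqrt(3361)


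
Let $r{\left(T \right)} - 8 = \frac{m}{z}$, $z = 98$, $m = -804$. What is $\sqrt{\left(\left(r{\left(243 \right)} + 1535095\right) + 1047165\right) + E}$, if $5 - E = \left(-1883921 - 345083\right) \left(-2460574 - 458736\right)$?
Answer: $\frac{i \sqrt{318850403163785}}{7} \approx 2.5509 \cdot 10^{6} i$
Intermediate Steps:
$r{\left(T \right)} = - \frac{10}{49}$ ($r{\left(T \right)} = 8 - \frac{804}{98} = 8 - \frac{402}{49} = - \frac{10}{49}$)
$E = -6507153667235$ ($E = 5 - \left(-1883921 - 345083\right) \left(-2460574 - 458736\right) = 5 - \left(-2229004\right) \left(-2919310\right) = 5 - 6507153667240 = -6507153667235$)
$\sqrt{\left(\left(r{\left(243 \right)} + 1535095\right) + 1047165\right) + E} = \sqrt{\left(\left(- \frac{10}{49} + 1535095\right) + 1047165\right) - 6507153667235} = \sqrt{\left(\frac{75219645}{49} + 1047165\right) - 6507153667235} = \sqrt{\frac{126530730}{49} - 6507153667235} = \sqrt{- \frac{318850403163785}{49}} = \frac{i \sqrt{318850403163785}}{7}$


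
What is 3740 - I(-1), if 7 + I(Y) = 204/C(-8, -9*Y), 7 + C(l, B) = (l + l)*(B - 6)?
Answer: 206289/55 ≈ 3750.7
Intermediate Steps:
C(l, B) = -7 + 2*l*(-6 + B) (C(l, B) = -7 + (l + l)*(B - 6) = -7 + (2*l)*(-6 + B) = -7 + 2*l*(-6 + B))
I(Y) = -7 + 204/(89 + 144*Y) (I(Y) = -7 + 204/(-7 - 12*(-8) + 2*(-9*Y)*(-8)) = -7 + 204/(-7 + 96 + 144*Y) = -7 + 204/(89 + 144*Y))
3740 - I(-1) = 3740 - (-419 - 1008*(-1))/(89 + 144*(-1)) = 3740 - (-419 + 1008)/(89 - 144) = 3740 - 589/(-55) = 3740 - (-1)*589/55 = 3740 - 1*(-589/55) = 3740 + 589/55 = 206289/55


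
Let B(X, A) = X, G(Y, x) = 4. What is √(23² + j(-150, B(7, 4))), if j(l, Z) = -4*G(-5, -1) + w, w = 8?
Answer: √521 ≈ 22.825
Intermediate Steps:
j(l, Z) = -8 (j(l, Z) = -4*4 + 8 = -16 + 8 = -8)
√(23² + j(-150, B(7, 4))) = √(23² - 8) = √(529 - 8) = √521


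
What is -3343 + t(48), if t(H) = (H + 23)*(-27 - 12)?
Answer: -6112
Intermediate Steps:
t(H) = -897 - 39*H (t(H) = (23 + H)*(-39) = -897 - 39*H)
-3343 + t(48) = -3343 + (-897 - 39*48) = -3343 + (-897 - 1872) = -3343 - 2769 = -6112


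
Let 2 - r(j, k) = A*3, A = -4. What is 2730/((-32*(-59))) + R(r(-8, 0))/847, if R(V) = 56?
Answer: 172717/114224 ≈ 1.5121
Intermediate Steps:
r(j, k) = 14 (r(j, k) = 2 - (-4)*3 = 2 - 1*(-12) = 2 + 12 = 14)
2730/((-32*(-59))) + R(r(-8, 0))/847 = 2730/((-32*(-59))) + 56/847 = 2730/1888 + 56*(1/847) = 2730*(1/1888) + 8/121 = 1365/944 + 8/121 = 172717/114224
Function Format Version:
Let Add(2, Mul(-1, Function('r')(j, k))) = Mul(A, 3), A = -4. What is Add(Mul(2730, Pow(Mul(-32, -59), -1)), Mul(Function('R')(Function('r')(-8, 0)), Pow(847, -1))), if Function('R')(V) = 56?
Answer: Rational(172717, 114224) ≈ 1.5121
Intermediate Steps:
Function('r')(j, k) = 14 (Function('r')(j, k) = Add(2, Mul(-1, Mul(-4, 3))) = Add(2, Mul(-1, -12)) = Add(2, 12) = 14)
Add(Mul(2730, Pow(Mul(-32, -59), -1)), Mul(Function('R')(Function('r')(-8, 0)), Pow(847, -1))) = Add(Mul(2730, Pow(Mul(-32, -59), -1)), Mul(56, Pow(847, -1))) = Add(Mul(2730, Pow(1888, -1)), Mul(56, Rational(1, 847))) = Add(Mul(2730, Rational(1, 1888)), Rational(8, 121)) = Add(Rational(1365, 944), Rational(8, 121)) = Rational(172717, 114224)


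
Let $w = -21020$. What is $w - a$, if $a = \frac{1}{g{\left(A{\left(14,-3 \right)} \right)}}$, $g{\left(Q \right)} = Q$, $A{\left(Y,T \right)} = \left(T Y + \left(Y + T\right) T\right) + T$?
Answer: $- \frac{1639559}{78} \approx -21020.0$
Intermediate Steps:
$A{\left(Y,T \right)} = T + T Y + T \left(T + Y\right)$ ($A{\left(Y,T \right)} = \left(T Y + \left(T + Y\right) T\right) + T = \left(T Y + T \left(T + Y\right)\right) + T = T + T Y + T \left(T + Y\right)$)
$a = - \frac{1}{78}$ ($a = \frac{1}{\left(-3\right) \left(1 - 3 + 2 \cdot 14\right)} = \frac{1}{\left(-3\right) \left(1 - 3 + 28\right)} = \frac{1}{\left(-3\right) 26} = \frac{1}{-78} = - \frac{1}{78} \approx -0.012821$)
$w - a = -21020 - - \frac{1}{78} = -21020 + \frac{1}{78} = - \frac{1639559}{78}$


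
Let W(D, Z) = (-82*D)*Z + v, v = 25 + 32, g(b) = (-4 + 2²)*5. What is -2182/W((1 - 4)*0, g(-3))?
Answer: -2182/57 ≈ -38.281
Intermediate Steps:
g(b) = 0 (g(b) = (-4 + 4)*5 = 0*5 = 0)
v = 57
W(D, Z) = 57 - 82*D*Z (W(D, Z) = (-82*D)*Z + 57 = -82*D*Z + 57 = 57 - 82*D*Z)
-2182/W((1 - 4)*0, g(-3)) = -2182/(57 - 82*(1 - 4)*0*0) = -2182/(57 - 82*(-3*0)*0) = -2182/(57 - 82*0*0) = -2182/(57 + 0) = -2182/57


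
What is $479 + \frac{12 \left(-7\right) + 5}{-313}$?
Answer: $\frac{150006}{313} \approx 479.25$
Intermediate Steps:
$479 + \frac{12 \left(-7\right) + 5}{-313} = 479 + \left(-84 + 5\right) \left(- \frac{1}{313}\right) = 479 - - \frac{79}{313} = 479 + \frac{79}{313} = \frac{150006}{313}$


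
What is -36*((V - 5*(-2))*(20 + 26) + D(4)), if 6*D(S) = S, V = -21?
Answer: 18192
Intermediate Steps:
D(S) = S/6
-36*((V - 5*(-2))*(20 + 26) + D(4)) = -36*((-21 - 5*(-2))*(20 + 26) + (⅙)*4) = -36*((-21 + 10)*46 + ⅔) = -36*(-11*46 + ⅔) = -36*(-506 + ⅔) = -36*(-1516/3) = 18192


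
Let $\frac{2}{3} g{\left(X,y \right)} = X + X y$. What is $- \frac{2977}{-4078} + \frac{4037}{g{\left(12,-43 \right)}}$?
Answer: $- \frac{7106137}{1541484} \approx -4.6099$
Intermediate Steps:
$g{\left(X,y \right)} = \frac{3 X}{2} + \frac{3 X y}{2}$ ($g{\left(X,y \right)} = \frac{3 \left(X + X y\right)}{2} = \frac{3 X}{2} + \frac{3 X y}{2}$)
$- \frac{2977}{-4078} + \frac{4037}{g{\left(12,-43 \right)}} = - \frac{2977}{-4078} + \frac{4037}{\frac{3}{2} \cdot 12 \left(1 - 43\right)} = \left(-2977\right) \left(- \frac{1}{4078}\right) + \frac{4037}{\frac{3}{2} \cdot 12 \left(-42\right)} = \frac{2977}{4078} + \frac{4037}{-756} = \frac{2977}{4078} + 4037 \left(- \frac{1}{756}\right) = \frac{2977}{4078} - \frac{4037}{756} = - \frac{7106137}{1541484}$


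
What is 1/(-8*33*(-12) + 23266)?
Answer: 1/26434 ≈ 3.7830e-5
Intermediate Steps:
1/(-8*33*(-12) + 23266) = 1/(-264*(-12) + 23266) = 1/(3168 + 23266) = 1/26434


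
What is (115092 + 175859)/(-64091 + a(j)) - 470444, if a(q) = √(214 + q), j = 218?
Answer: -1932440695567497/4107655849 - 3491412*√3/4107655849 ≈ -4.7045e+5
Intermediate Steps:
(115092 + 175859)/(-64091 + a(j)) - 470444 = (115092 + 175859)/(-64091 + √(214 + 218)) - 470444 = 290951/(-64091 + √432) - 470444 = 290951/(-64091 + 12*√3) - 470444 = -470444 + 290951/(-64091 + 12*√3)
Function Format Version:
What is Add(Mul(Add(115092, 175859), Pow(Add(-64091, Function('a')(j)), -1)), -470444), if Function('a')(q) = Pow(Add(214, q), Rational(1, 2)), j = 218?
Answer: Add(Rational(-1932440695567497, 4107655849), Mul(Rational(-3491412, 4107655849), Pow(3, Rational(1, 2)))) ≈ -4.7045e+5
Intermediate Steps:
Add(Mul(Add(115092, 175859), Pow(Add(-64091, Function('a')(j)), -1)), -470444) = Add(Mul(Add(115092, 175859), Pow(Add(-64091, Pow(Add(214, 218), Rational(1, 2))), -1)), -470444) = Add(Mul(290951, Pow(Add(-64091, Pow(432, Rational(1, 2))), -1)), -470444) = Add(Mul(290951, Pow(Add(-64091, Mul(12, Pow(3, Rational(1, 2)))), -1)), -470444) = Add(-470444, Mul(290951, Pow(Add(-64091, Mul(12, Pow(3, Rational(1, 2)))), -1)))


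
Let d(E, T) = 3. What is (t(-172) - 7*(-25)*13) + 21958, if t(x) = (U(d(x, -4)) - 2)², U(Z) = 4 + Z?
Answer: 24258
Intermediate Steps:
t(x) = 25 (t(x) = ((4 + 3) - 2)² = (7 - 2)² = 5² = 25)
(t(-172) - 7*(-25)*13) + 21958 = (25 - 7*(-25)*13) + 21958 = (25 + 175*13) + 21958 = (25 + 2275) + 21958 = 2300 + 21958 = 24258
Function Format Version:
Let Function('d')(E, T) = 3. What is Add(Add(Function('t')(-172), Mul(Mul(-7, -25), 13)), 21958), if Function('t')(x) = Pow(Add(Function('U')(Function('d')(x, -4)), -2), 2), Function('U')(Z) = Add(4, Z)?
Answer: 24258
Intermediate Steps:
Function('t')(x) = 25 (Function('t')(x) = Pow(Add(Add(4, 3), -2), 2) = Pow(Add(7, -2), 2) = Pow(5, 2) = 25)
Add(Add(Function('t')(-172), Mul(Mul(-7, -25), 13)), 21958) = Add(Add(25, Mul(Mul(-7, -25), 13)), 21958) = Add(Add(25, Mul(175, 13)), 21958) = Add(Add(25, 2275), 21958) = Add(2300, 21958) = 24258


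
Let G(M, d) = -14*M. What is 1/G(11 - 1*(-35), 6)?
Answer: -1/644 ≈ -0.0015528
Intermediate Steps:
1/G(11 - 1*(-35), 6) = 1/(-14*(11 - 1*(-35))) = 1/(-14*(11 + 35)) = 1/(-14*46) = 1/(-644) = -1/644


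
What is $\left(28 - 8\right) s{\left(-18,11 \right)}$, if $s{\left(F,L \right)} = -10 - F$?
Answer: $160$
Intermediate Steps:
$\left(28 - 8\right) s{\left(-18,11 \right)} = \left(28 - 8\right) \left(-10 - -18\right) = \left(28 - 8\right) \left(-10 + 18\right) = 20 \cdot 8 = 160$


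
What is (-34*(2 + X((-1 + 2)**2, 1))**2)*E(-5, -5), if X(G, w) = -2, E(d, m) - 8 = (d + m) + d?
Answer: 0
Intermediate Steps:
E(d, m) = 8 + m + 2*d (E(d, m) = 8 + ((d + m) + d) = 8 + (m + 2*d) = 8 + m + 2*d)
(-34*(2 + X((-1 + 2)**2, 1))**2)*E(-5, -5) = (-34*(2 - 2)**2)*(8 - 5 + 2*(-5)) = (-34*0**2)*(8 - 5 - 10) = -34*0*(-7) = 0*(-7) = 0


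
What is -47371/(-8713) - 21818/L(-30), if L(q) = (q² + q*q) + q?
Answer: -53126782/7711005 ≈ -6.8897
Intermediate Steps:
L(q) = q + 2*q² (L(q) = (q² + q²) + q = 2*q² + q = q + 2*q²)
-47371/(-8713) - 21818/L(-30) = -47371/(-8713) - 21818*(-1/(30*(1 + 2*(-30)))) = -47371*(-1/8713) - 21818*(-1/(30*(1 - 60))) = 47371/8713 - 21818/((-30*(-59))) = 47371/8713 - 21818/1770 = 47371/8713 - 21818*1/1770 = 47371/8713 - 10909/885 = -53126782/7711005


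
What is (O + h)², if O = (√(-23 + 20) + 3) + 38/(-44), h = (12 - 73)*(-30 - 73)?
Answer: 19119421077/484 + 138273*I*√3/11 ≈ 3.9503e+7 + 21772.0*I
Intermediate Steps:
h = 6283 (h = -61*(-103) = 6283)
O = 47/22 + I*√3 (O = (√(-3) + 3) + 38*(-1/44) = (I*√3 + 3) - 19/22 = (3 + I*√3) - 19/22 = 47/22 + I*√3 ≈ 2.1364 + 1.732*I)
(O + h)² = ((47/22 + I*√3) + 6283)² = (138273/22 + I*√3)²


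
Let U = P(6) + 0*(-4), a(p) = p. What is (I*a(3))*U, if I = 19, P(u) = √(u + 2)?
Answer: 114*√2 ≈ 161.22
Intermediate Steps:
P(u) = √(2 + u)
U = 2*√2 (U = √(2 + 6) + 0*(-4) = √8 + 0 = 2*√2 + 0 = 2*√2 ≈ 2.8284)
(I*a(3))*U = (19*3)*(2*√2) = 57*(2*√2) = 114*√2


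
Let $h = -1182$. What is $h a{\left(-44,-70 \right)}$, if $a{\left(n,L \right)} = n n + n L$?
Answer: $-5928912$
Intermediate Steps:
$a{\left(n,L \right)} = n^{2} + L n$
$h a{\left(-44,-70 \right)} = - 1182 \left(- 44 \left(-70 - 44\right)\right) = - 1182 \left(\left(-44\right) \left(-114\right)\right) = \left(-1182\right) 5016 = -5928912$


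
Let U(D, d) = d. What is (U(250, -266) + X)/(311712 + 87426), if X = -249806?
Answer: -125036/199569 ≈ -0.62653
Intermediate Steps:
(U(250, -266) + X)/(311712 + 87426) = (-266 - 249806)/(311712 + 87426) = -250072/399138 = -250072*1/399138 = -125036/199569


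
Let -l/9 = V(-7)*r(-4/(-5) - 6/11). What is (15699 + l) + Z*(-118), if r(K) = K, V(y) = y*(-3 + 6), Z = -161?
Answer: 1910981/55 ≈ 34745.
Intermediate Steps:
V(y) = 3*y (V(y) = y*3 = 3*y)
l = 2646/55 (l = -9*3*(-7)*(-4/(-5) - 6/11) = -(-189)*(-4*(-1/5) - 6*1/11) = -(-189)*(4/5 - 6/11) = -(-189)*14/55 = -9*(-294/55) = 2646/55 ≈ 48.109)
(15699 + l) + Z*(-118) = (15699 + 2646/55) - 161*(-118) = 866091/55 + 18998 = 1910981/55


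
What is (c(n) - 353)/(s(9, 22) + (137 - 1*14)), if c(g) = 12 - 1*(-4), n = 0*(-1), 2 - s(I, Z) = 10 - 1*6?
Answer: -337/121 ≈ -2.7851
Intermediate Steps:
s(I, Z) = -2 (s(I, Z) = 2 - (10 - 1*6) = 2 - (10 - 6) = 2 - 1*4 = 2 - 4 = -2)
n = 0
c(g) = 16 (c(g) = 12 + 4 = 16)
(c(n) - 353)/(s(9, 22) + (137 - 1*14)) = (16 - 353)/(-2 + (137 - 1*14)) = -337/(-2 + (137 - 14)) = -337/(-2 + 123) = -337/121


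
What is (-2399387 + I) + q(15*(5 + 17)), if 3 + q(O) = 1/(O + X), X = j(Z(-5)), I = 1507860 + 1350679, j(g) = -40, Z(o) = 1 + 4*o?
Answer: 133153211/290 ≈ 4.5915e+5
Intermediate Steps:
I = 2858539
X = -40
q(O) = -3 + 1/(-40 + O) (q(O) = -3 + 1/(O - 40) = -3 + 1/(-40 + O))
(-2399387 + I) + q(15*(5 + 17)) = (-2399387 + 2858539) + (121 - 45*(5 + 17))/(-40 + 15*(5 + 17)) = 459152 + (121 - 45*22)/(-40 + 15*22) = 459152 + (121 - 3*330)/(-40 + 330) = 459152 + (121 - 990)/290 = 459152 + (1/290)*(-869) = 459152 - 869/290 = 133153211/290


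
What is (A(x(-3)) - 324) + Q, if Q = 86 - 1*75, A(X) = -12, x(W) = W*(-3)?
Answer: -325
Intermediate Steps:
x(W) = -3*W
Q = 11 (Q = 86 - 75 = 11)
(A(x(-3)) - 324) + Q = (-12 - 324) + 11 = -336 + 11 = -325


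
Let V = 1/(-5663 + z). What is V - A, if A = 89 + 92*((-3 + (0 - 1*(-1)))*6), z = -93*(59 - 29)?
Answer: 8579794/8453 ≈ 1015.0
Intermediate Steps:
z = -2790 (z = -93*30 = -2790)
A = -1015 (A = 89 + 92*((-3 + (0 + 1))*6) = 89 + 92*((-3 + 1)*6) = 89 + 92*(-2*6) = 89 + 92*(-12) = 89 - 1104 = -1015)
V = -1/8453 (V = 1/(-5663 - 2790) = 1/(-8453) = -1/8453 ≈ -0.00011830)
V - A = -1/8453 - 1*(-1015) = -1/8453 + 1015 = 8579794/8453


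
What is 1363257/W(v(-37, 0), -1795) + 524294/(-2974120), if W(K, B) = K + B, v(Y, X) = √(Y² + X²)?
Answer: -337950968141/435708580 ≈ -775.64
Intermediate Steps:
v(Y, X) = √(X² + Y²)
W(K, B) = B + K
1363257/W(v(-37, 0), -1795) + 524294/(-2974120) = 1363257/(-1795 + √(0² + (-37)²)) + 524294/(-2974120) = 1363257/(-1795 + √(0 + 1369)) + 524294*(-1/2974120) = 1363257/(-1795 + √1369) - 262147/1487060 = 1363257/(-1795 + 37) - 262147/1487060 = 1363257/(-1758) - 262147/1487060 = 1363257*(-1/1758) - 262147/1487060 = -454419/586 - 262147/1487060 = -337950968141/435708580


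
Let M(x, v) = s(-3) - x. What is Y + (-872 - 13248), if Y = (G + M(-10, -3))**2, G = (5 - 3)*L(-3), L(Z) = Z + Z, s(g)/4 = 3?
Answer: -14020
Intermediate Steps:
s(g) = 12 (s(g) = 4*3 = 12)
M(x, v) = 12 - x
L(Z) = 2*Z
G = -12 (G = (5 - 3)*(2*(-3)) = 2*(-6) = -12)
Y = 100 (Y = (-12 + (12 - 1*(-10)))**2 = (-12 + (12 + 10))**2 = (-12 + 22)**2 = 10**2 = 100)
Y + (-872 - 13248) = 100 + (-872 - 13248) = 100 - 14120 = -14020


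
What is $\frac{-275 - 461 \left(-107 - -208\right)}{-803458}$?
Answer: $\frac{23418}{401729} \approx 0.058293$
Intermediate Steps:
$\frac{-275 - 461 \left(-107 - -208\right)}{-803458} = \left(-275 - 461 \left(-107 + 208\right)\right) \left(- \frac{1}{803458}\right) = \left(-275 - 46561\right) \left(- \frac{1}{803458}\right) = \left(-46836\right) \left(- \frac{1}{803458}\right) = \frac{23418}{401729}$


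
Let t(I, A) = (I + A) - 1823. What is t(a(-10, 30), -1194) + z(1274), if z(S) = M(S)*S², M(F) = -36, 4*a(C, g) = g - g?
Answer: -58433753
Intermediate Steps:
a(C, g) = 0 (a(C, g) = (g - g)/4 = (¼)*0 = 0)
z(S) = -36*S²
t(I, A) = -1823 + A + I (t(I, A) = (A + I) - 1823 = -1823 + A + I)
t(a(-10, 30), -1194) + z(1274) = (-1823 - 1194 + 0) - 36*1274² = -3017 - 36*1623076 = -3017 - 58430736 = -58433753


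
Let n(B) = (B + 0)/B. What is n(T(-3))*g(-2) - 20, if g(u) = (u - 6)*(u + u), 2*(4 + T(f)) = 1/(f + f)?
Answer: 12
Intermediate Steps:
T(f) = -4 + 1/(4*f) (T(f) = -4 + 1/(2*(f + f)) = -4 + 1/(2*((2*f))) = -4 + (1/(2*f))/2 = -4 + 1/(4*f))
n(B) = 1 (n(B) = B/B = 1)
g(u) = 2*u*(-6 + u) (g(u) = (-6 + u)*(2*u) = 2*u*(-6 + u))
n(T(-3))*g(-2) - 20 = 1*(2*(-2)*(-6 - 2)) - 20 = 1*(2*(-2)*(-8)) - 20 = 1*32 - 20 = 32 - 20 = 12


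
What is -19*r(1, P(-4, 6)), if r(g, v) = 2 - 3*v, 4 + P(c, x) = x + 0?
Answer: 76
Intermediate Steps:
P(c, x) = -4 + x (P(c, x) = -4 + (x + 0) = -4 + x)
-19*r(1, P(-4, 6)) = -19*(2 - 3*(-4 + 6)) = -19*(2 - 3*2) = -19*(2 - 6) = -19*(-4) = 76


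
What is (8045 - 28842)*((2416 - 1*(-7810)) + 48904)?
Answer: -1229726610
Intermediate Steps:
(8045 - 28842)*((2416 - 1*(-7810)) + 48904) = -20797*((2416 + 7810) + 48904) = -20797*(10226 + 48904) = -20797*59130 = -1229726610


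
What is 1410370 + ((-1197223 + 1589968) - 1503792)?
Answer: 299323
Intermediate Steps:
1410370 + ((-1197223 + 1589968) - 1503792) = 1410370 + (392745 - 1503792) = 1410370 - 1111047 = 299323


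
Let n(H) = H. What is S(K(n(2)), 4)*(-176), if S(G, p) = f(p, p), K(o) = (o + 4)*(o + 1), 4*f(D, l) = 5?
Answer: -220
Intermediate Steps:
f(D, l) = 5/4 (f(D, l) = (1/4)*5 = 5/4)
K(o) = (1 + o)*(4 + o) (K(o) = (4 + o)*(1 + o) = (1 + o)*(4 + o))
S(G, p) = 5/4
S(K(n(2)), 4)*(-176) = (5/4)*(-176) = -220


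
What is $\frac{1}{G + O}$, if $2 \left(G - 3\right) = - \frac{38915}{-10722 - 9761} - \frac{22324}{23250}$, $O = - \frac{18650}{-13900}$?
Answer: $\frac{33097967625}{159253343278} \approx 0.20783$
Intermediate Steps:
$O = \frac{373}{278}$ ($O = \left(-18650\right) \left(- \frac{1}{13900}\right) = \frac{373}{278} \approx 1.3417$)
$G = \frac{1652444879}{476229750}$ ($G = 3 + \frac{- \frac{38915}{-10722 - 9761} - \frac{22324}{23250}}{2} = 3 + \frac{- \frac{38915}{-20483} - \frac{11162}{11625}}{2} = 3 + \frac{\left(-38915\right) \left(- \frac{1}{20483}\right) - \frac{11162}{11625}}{2} = 3 + \frac{\frac{38915}{20483} - \frac{11162}{11625}}{2} = 3 + \frac{1}{2} \cdot \frac{223755629}{238114875} = 3 + \frac{223755629}{476229750} = \frac{1652444879}{476229750} \approx 3.4698$)
$\frac{1}{G + O} = \frac{1}{\frac{1652444879}{476229750} + \frac{373}{278}} = \frac{1}{\frac{159253343278}{33097967625}} = \frac{33097967625}{159253343278}$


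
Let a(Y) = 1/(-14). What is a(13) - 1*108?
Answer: -1513/14 ≈ -108.07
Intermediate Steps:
a(Y) = -1/14
a(13) - 1*108 = -1/14 - 1*108 = -1/14 - 108 = -1513/14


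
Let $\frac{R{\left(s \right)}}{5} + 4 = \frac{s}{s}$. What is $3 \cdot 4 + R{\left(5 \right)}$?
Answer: $-3$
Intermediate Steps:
$R{\left(s \right)} = -15$ ($R{\left(s \right)} = -20 + 5 \frac{s}{s} = -20 + 5 \cdot 1 = -20 + 5 = -15$)
$3 \cdot 4 + R{\left(5 \right)} = 3 \cdot 4 - 15 = 12 - 15 = -3$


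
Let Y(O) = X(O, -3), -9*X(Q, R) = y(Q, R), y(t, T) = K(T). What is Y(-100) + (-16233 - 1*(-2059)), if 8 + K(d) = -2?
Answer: -127556/9 ≈ -14173.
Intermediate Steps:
K(d) = -10 (K(d) = -8 - 2 = -10)
y(t, T) = -10
X(Q, R) = 10/9 (X(Q, R) = -⅑*(-10) = 10/9)
Y(O) = 10/9
Y(-100) + (-16233 - 1*(-2059)) = 10/9 + (-16233 - 1*(-2059)) = 10/9 + (-16233 + 2059) = 10/9 - 14174 = -127556/9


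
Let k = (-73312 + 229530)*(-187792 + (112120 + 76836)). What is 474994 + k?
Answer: 182312746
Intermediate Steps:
k = 181837752 (k = 156218*(-187792 + 188956) = 156218*1164 = 181837752)
474994 + k = 474994 + 181837752 = 182312746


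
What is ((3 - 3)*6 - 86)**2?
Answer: 7396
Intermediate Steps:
((3 - 3)*6 - 86)**2 = (0*6 - 86)**2 = (0 - 86)**2 = (-86)**2 = 7396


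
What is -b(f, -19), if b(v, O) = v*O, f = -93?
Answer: -1767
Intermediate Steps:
b(v, O) = O*v
-b(f, -19) = -(-19)*(-93) = -1*1767 = -1767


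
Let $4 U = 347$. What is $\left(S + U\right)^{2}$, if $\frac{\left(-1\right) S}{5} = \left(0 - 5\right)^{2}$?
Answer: $\frac{23409}{16} \approx 1463.1$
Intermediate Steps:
$U = \frac{347}{4}$ ($U = \frac{1}{4} \cdot 347 = \frac{347}{4} \approx 86.75$)
$S = -125$ ($S = - 5 \left(0 - 5\right)^{2} = - 5 \left(-5\right)^{2} = \left(-5\right) 25 = -125$)
$\left(S + U\right)^{2} = \left(-125 + \frac{347}{4}\right)^{2} = \left(- \frac{153}{4}\right)^{2} = \frac{23409}{16}$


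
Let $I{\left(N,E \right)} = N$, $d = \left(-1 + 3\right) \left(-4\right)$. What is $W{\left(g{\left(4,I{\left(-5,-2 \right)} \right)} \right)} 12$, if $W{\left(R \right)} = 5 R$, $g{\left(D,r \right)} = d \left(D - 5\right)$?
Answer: $480$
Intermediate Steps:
$d = -8$ ($d = 2 \left(-4\right) = -8$)
$g{\left(D,r \right)} = 40 - 8 D$ ($g{\left(D,r \right)} = - 8 \left(D - 5\right) = - 8 \left(-5 + D\right) = 40 - 8 D$)
$W{\left(g{\left(4,I{\left(-5,-2 \right)} \right)} \right)} 12 = 5 \left(40 - 32\right) 12 = 5 \cdot 8 \cdot 12 = 40 \cdot 12 = 480$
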